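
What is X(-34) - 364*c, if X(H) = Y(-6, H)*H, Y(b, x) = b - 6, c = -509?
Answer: 185684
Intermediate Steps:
Y(b, x) = -6 + b
X(H) = -12*H (X(H) = (-6 - 6)*H = -12*H)
X(-34) - 364*c = -12*(-34) - 364*(-509) = 408 + 185276 = 185684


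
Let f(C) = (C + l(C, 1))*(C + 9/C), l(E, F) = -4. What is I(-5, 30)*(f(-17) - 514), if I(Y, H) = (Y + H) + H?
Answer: -136400/17 ≈ -8023.5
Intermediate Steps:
I(Y, H) = Y + 2*H (I(Y, H) = (H + Y) + H = Y + 2*H)
f(C) = (-4 + C)*(C + 9/C) (f(C) = (C - 4)*(C + 9/C) = (-4 + C)*(C + 9/C))
I(-5, 30)*(f(-17) - 514) = (-5 + 2*30)*((9 + (-17)**2 - 36/(-17) - 4*(-17)) - 514) = (-5 + 60)*((9 + 289 - 36*(-1/17) + 68) - 514) = 55*((9 + 289 + 36/17 + 68) - 514) = 55*(6258/17 - 514) = 55*(-2480/17) = -136400/17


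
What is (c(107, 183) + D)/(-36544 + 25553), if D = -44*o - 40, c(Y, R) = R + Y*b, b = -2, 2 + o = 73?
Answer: 3195/10991 ≈ 0.29069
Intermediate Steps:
o = 71 (o = -2 + 73 = 71)
c(Y, R) = R - 2*Y (c(Y, R) = R + Y*(-2) = R - 2*Y)
D = -3164 (D = -44*71 - 40 = -3124 - 40 = -3164)
(c(107, 183) + D)/(-36544 + 25553) = ((183 - 2*107) - 3164)/(-36544 + 25553) = ((183 - 214) - 3164)/(-10991) = (-31 - 3164)*(-1/10991) = -3195*(-1/10991) = 3195/10991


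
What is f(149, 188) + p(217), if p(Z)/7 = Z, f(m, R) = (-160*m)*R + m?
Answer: -4480252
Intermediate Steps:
f(m, R) = m - 160*R*m (f(m, R) = -160*R*m + m = m - 160*R*m)
p(Z) = 7*Z
f(149, 188) + p(217) = 149*(1 - 160*188) + 7*217 = 149*(1 - 30080) + 1519 = 149*(-30079) + 1519 = -4481771 + 1519 = -4480252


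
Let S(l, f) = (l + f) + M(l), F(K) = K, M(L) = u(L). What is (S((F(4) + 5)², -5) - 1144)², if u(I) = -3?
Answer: 1147041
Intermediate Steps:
M(L) = -3
S(l, f) = -3 + f + l (S(l, f) = (l + f) - 3 = (f + l) - 3 = -3 + f + l)
(S((F(4) + 5)², -5) - 1144)² = ((-3 - 5 + (4 + 5)²) - 1144)² = ((-3 - 5 + 9²) - 1144)² = ((-3 - 5 + 81) - 1144)² = (73 - 1144)² = (-1071)² = 1147041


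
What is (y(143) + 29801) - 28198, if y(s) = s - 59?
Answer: 1687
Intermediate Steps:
y(s) = -59 + s
(y(143) + 29801) - 28198 = ((-59 + 143) + 29801) - 28198 = (84 + 29801) - 28198 = 29885 - 28198 = 1687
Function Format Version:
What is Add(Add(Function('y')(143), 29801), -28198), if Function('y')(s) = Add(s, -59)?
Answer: 1687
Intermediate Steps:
Function('y')(s) = Add(-59, s)
Add(Add(Function('y')(143), 29801), -28198) = Add(Add(Add(-59, 143), 29801), -28198) = Add(Add(84, 29801), -28198) = Add(29885, -28198) = 1687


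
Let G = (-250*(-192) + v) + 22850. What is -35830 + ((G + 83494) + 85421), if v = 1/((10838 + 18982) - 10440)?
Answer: 3952260301/19380 ≈ 2.0394e+5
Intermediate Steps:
v = 1/19380 (v = 1/(29820 - 10440) = 1/19380 ≈ 5.1600e-5)
G = 1373073001/19380 (G = (-250*(-192) + 1/19380) + 22850 = (48000 + 1/19380) + 22850 = 930240001/19380 + 22850 = 1373073001/19380 ≈ 70850.)
-35830 + ((G + 83494) + 85421) = -35830 + ((1373073001/19380 + 83494) + 85421) = -35830 + (2991186721/19380 + 85421) = -35830 + 4646645701/19380 = 3952260301/19380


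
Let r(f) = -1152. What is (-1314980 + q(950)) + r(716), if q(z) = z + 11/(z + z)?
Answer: -2498845789/1900 ≈ -1.3152e+6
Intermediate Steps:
q(z) = z + 11/(2*z)
(-1314980 + q(950)) + r(716) = (-1314980 + (950 + (11/2)/950)) - 1152 = (-1314980 + (950 + (11/2)*(1/950))) - 1152 = (-1314980 + (950 + 11/1900)) - 1152 = (-1314980 + 1805011/1900) - 1152 = -2496656989/1900 - 1152 = -2498845789/1900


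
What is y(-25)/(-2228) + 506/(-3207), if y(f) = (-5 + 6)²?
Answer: -1130575/7145196 ≈ -0.15823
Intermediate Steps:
y(f) = 1 (y(f) = 1² = 1)
y(-25)/(-2228) + 506/(-3207) = 1/(-2228) + 506/(-3207) = 1*(-1/2228) + 506*(-1/3207) = -1/2228 - 506/3207 = -1130575/7145196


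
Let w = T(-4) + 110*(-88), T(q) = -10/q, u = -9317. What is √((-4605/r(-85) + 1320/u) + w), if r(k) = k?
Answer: I*√65958499138/2618 ≈ 98.099*I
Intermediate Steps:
w = -19355/2 (w = -10/(-4) + 110*(-88) = -10*(-¼) - 9680 = 5/2 - 9680 = -19355/2 ≈ -9677.5)
√((-4605/r(-85) + 1320/u) + w) = √((-4605/(-85) + 1320/(-9317)) - 19355/2) = √((-4605*(-1/85) + 1320*(-1/9317)) - 19355/2) = √((921/17 - 120/847) - 19355/2) = √(778047/14399 - 19355/2) = √(-277136551/28798) = I*√65958499138/2618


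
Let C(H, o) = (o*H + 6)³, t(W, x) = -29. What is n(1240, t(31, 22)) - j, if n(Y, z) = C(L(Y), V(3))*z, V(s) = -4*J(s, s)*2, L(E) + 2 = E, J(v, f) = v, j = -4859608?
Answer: 760204665866272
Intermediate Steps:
L(E) = -2 + E
V(s) = -8*s (V(s) = -4*s*2 = -8*s)
C(H, o) = (6 + H*o)³ (C(H, o) = (H*o + 6)³ = (6 + H*o)³)
n(Y, z) = z*(54 - 24*Y)³ (n(Y, z) = (6 + (-2 + Y)*(-8*3))³*z = (6 + (-2 + Y)*(-24))³*z = (6 + (48 - 24*Y))³*z = (54 - 24*Y)³*z = z*(54 - 24*Y)³)
n(1240, t(31, 22)) - j = -216*(-29)*(-9 + 4*1240)³ - 1*(-4859608) = -216*(-29)*(-9 + 4960)³ + 4859608 = -216*(-29)*4951³ + 4859608 = -216*(-29)*121360897351 + 4859608 = 760204661006664 + 4859608 = 760204665866272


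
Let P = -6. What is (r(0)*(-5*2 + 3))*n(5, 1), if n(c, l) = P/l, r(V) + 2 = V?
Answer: -84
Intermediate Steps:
r(V) = -2 + V
n(c, l) = -6/l
(r(0)*(-5*2 + 3))*n(5, 1) = ((-2 + 0)*(-5*2 + 3))*(-6/1) = (-2*(-10 + 3))*(-6*1) = -2*(-7)*(-6) = 14*(-6) = -84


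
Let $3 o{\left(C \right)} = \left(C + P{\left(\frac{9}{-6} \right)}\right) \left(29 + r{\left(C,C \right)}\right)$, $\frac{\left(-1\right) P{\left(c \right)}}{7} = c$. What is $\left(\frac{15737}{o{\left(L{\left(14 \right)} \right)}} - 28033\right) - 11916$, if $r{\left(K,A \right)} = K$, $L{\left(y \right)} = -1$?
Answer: $- \frac{10579223}{266} \approx -39772.0$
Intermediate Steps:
$P{\left(c \right)} = - 7 c$
$o{\left(C \right)} = \frac{\left(29 + C\right) \left(\frac{21}{2} + C\right)}{3}$ ($o{\left(C \right)} = \frac{\left(C - 7 \frac{9}{-6}\right) \left(29 + C\right)}{3} = \frac{\left(C - 7 \cdot 9 \left(- \frac{1}{6}\right)\right) \left(29 + C\right)}{3} = \frac{\left(C - - \frac{21}{2}\right) \left(29 + C\right)}{3} = \frac{\left(C + \frac{21}{2}\right) \left(29 + C\right)}{3} = \frac{\left(\frac{21}{2} + C\right) \left(29 + C\right)}{3} = \frac{\left(29 + C\right) \left(\frac{21}{2} + C\right)}{3}$)
$\left(\frac{15737}{o{\left(L{\left(14 \right)} \right)}} - 28033\right) - 11916 = \left(\frac{15737}{\frac{203}{2} + \frac{\left(-1\right)^{2}}{3} + \frac{79}{6} \left(-1\right)} - 28033\right) - 11916 = \left(\frac{15737}{\frac{203}{2} + \frac{1}{3} \cdot 1 - \frac{79}{6}} - 28033\right) - 11916 = \left(\frac{15737}{\frac{203}{2} + \frac{1}{3} - \frac{79}{6}} - 28033\right) - 11916 = \left(\frac{15737}{\frac{266}{3}} - 28033\right) - 11916 = \left(15737 \cdot \frac{3}{266} - 28033\right) - 11916 = \left(\frac{47211}{266} - 28033\right) - 11916 = - \frac{7409567}{266} - 11916 = - \frac{10579223}{266}$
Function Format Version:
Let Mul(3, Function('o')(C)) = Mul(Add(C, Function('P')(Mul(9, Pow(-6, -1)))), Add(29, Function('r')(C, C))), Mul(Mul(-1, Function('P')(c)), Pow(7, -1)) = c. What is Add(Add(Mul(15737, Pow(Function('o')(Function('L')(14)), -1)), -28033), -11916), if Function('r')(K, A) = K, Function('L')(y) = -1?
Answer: Rational(-10579223, 266) ≈ -39772.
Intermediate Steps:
Function('P')(c) = Mul(-7, c)
Function('o')(C) = Mul(Rational(1, 3), Add(29, C), Add(Rational(21, 2), C)) (Function('o')(C) = Mul(Rational(1, 3), Mul(Add(C, Mul(-7, Mul(9, Pow(-6, -1)))), Add(29, C))) = Mul(Rational(1, 3), Mul(Add(C, Mul(-7, Mul(9, Rational(-1, 6)))), Add(29, C))) = Mul(Rational(1, 3), Mul(Add(C, Mul(-7, Rational(-3, 2))), Add(29, C))) = Mul(Rational(1, 3), Mul(Add(C, Rational(21, 2)), Add(29, C))) = Mul(Rational(1, 3), Mul(Add(Rational(21, 2), C), Add(29, C))) = Mul(Rational(1, 3), Mul(Add(29, C), Add(Rational(21, 2), C))) = Mul(Rational(1, 3), Add(29, C), Add(Rational(21, 2), C)))
Add(Add(Mul(15737, Pow(Function('o')(Function('L')(14)), -1)), -28033), -11916) = Add(Add(Mul(15737, Pow(Add(Rational(203, 2), Mul(Rational(1, 3), Pow(-1, 2)), Mul(Rational(79, 6), -1)), -1)), -28033), -11916) = Add(Add(Mul(15737, Pow(Add(Rational(203, 2), Mul(Rational(1, 3), 1), Rational(-79, 6)), -1)), -28033), -11916) = Add(Add(Mul(15737, Pow(Add(Rational(203, 2), Rational(1, 3), Rational(-79, 6)), -1)), -28033), -11916) = Add(Add(Mul(15737, Pow(Rational(266, 3), -1)), -28033), -11916) = Add(Add(Mul(15737, Rational(3, 266)), -28033), -11916) = Add(Add(Rational(47211, 266), -28033), -11916) = Add(Rational(-7409567, 266), -11916) = Rational(-10579223, 266)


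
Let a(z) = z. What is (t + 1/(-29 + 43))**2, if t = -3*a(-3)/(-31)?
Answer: 9025/188356 ≈ 0.047915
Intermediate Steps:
t = -9/31 (t = -3*(-3)/(-31) = 9*(-1/31) = -9/31 ≈ -0.29032)
(t + 1/(-29 + 43))**2 = (-9/31 + 1/(-29 + 43))**2 = (-9/31 + 1/14)**2 = (-95/434)**2 = 9025/188356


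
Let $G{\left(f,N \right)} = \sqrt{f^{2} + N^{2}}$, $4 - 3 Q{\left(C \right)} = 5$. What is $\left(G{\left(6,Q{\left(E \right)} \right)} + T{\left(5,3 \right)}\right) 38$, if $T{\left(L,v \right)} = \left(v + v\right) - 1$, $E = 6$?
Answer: $190 + \frac{190 \sqrt{13}}{3} \approx 418.35$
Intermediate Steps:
$Q{\left(C \right)} = - \frac{1}{3}$ ($Q{\left(C \right)} = \frac{4}{3} - \frac{5}{3} = - \frac{1}{3}$)
$T{\left(L,v \right)} = -1 + 2 v$ ($T{\left(L,v \right)} = 2 v - 1 = -1 + 2 v$)
$G{\left(f,N \right)} = \sqrt{N^{2} + f^{2}}$
$\left(G{\left(6,Q{\left(E \right)} \right)} + T{\left(5,3 \right)}\right) 38 = \left(\sqrt{\left(- \frac{1}{3}\right)^{2} + 6^{2}} + \left(-1 + 2 \cdot 3\right)\right) 38 = \left(\sqrt{\frac{1}{9} + 36} + \left(-1 + 6\right)\right) 38 = \left(\sqrt{\frac{325}{9}} + 5\right) 38 = \left(\frac{5 \sqrt{13}}{3} + 5\right) 38 = \left(5 + \frac{5 \sqrt{13}}{3}\right) 38 = 190 + \frac{190 \sqrt{13}}{3}$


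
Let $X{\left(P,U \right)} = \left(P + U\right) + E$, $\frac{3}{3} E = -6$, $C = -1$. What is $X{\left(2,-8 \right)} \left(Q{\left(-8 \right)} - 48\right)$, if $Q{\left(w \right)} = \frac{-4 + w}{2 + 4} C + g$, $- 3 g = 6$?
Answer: $576$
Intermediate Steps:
$E = -6$
$g = -2$ ($g = \left(- \frac{1}{3}\right) 6 = -2$)
$X{\left(P,U \right)} = -6 + P + U$ ($X{\left(P,U \right)} = \left(P + U\right) - 6 = -6 + P + U$)
$Q{\left(w \right)} = - \frac{4}{3} - \frac{w}{6}$ ($Q{\left(w \right)} = \frac{-4 + w}{2 + 4} \left(-1\right) - 2 = \frac{-4 + w}{6} \left(-1\right) - 2 = \left(-4 + w\right) \frac{1}{6} \left(-1\right) - 2 = \left(- \frac{2}{3} + \frac{w}{6}\right) \left(-1\right) - 2 = \left(\frac{2}{3} - \frac{w}{6}\right) - 2 = - \frac{4}{3} - \frac{w}{6}$)
$X{\left(2,-8 \right)} \left(Q{\left(-8 \right)} - 48\right) = \left(-6 + 2 - 8\right) \left(\left(- \frac{4}{3} - - \frac{4}{3}\right) - 48\right) = - 12 \left(\left(- \frac{4}{3} + \frac{4}{3}\right) - 48\right) = - 12 \left(0 - 48\right) = \left(-12\right) \left(-48\right) = 576$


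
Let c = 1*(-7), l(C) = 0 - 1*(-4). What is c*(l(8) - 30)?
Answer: 182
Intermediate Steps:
l(C) = 4 (l(C) = 0 + 4 = 4)
c = -7
c*(l(8) - 30) = -7*(4 - 30) = -7*(-26) = 182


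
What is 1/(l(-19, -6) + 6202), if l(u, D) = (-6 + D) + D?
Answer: 1/6184 ≈ 0.00016171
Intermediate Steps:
l(u, D) = -6 + 2*D
1/(l(-19, -6) + 6202) = 1/((-6 + 2*(-6)) + 6202) = 1/((-6 - 12) + 6202) = 1/(-18 + 6202) = 1/6184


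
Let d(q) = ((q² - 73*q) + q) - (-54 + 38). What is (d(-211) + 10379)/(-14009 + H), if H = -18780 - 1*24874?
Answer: -70108/57663 ≈ -1.2158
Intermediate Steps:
H = -43654 (H = -18780 - 24874 = -43654)
d(q) = 16 + q² - 72*q (d(q) = (q² - 72*q) - 1*(-16) = (q² - 72*q) + 16 = 16 + q² - 72*q)
(d(-211) + 10379)/(-14009 + H) = ((16 + (-211)² - 72*(-211)) + 10379)/(-14009 - 43654) = ((16 + 44521 + 15192) + 10379)/(-57663) = (59729 + 10379)*(-1/57663) = 70108*(-1/57663) = -70108/57663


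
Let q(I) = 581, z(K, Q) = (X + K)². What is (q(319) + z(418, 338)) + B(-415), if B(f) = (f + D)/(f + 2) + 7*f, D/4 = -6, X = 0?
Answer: 71201639/413 ≈ 1.7240e+5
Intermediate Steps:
D = -24 (D = 4*(-6) = -24)
z(K, Q) = K² (z(K, Q) = (0 + K)² = K²)
B(f) = 7*f + (-24 + f)/(2 + f) (B(f) = (f - 24)/(f + 2) + 7*f = (-24 + f)/(2 + f) + 7*f = 7*f + (-24 + f)/(2 + f))
(q(319) + z(418, 338)) + B(-415) = (581 + 418²) + (-24 + 7*(-415)² + 15*(-415))/(2 - 415) = (581 + 174724) + (-24 + 7*172225 - 6225)/(-413) = 175305 - (-24 + 1205575 - 6225)/413 = 175305 - 1/413*1199326 = 175305 - 1199326/413 = 71201639/413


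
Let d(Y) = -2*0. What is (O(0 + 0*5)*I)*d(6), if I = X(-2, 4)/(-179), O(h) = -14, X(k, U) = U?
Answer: 0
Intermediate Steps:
I = -4/179 (I = 4/(-179) = 4*(-1/179) = -4/179 ≈ -0.022346)
d(Y) = 0
(O(0 + 0*5)*I)*d(6) = -14*(-4/179)*0 = (56/179)*0 = 0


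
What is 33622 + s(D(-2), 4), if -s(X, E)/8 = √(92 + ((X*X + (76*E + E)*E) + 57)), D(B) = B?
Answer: 33622 - 8*√1385 ≈ 33324.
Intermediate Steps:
s(X, E) = -8*√(149 + X² + 77*E²) (s(X, E) = -8*√(92 + ((X*X + (76*E + E)*E) + 57)) = -8*√(92 + ((X² + (77*E)*E) + 57)) = -8*√(92 + ((X² + 77*E²) + 57)) = -8*√(92 + (57 + X² + 77*E²)) = -8*√(149 + X² + 77*E²))
33622 + s(D(-2), 4) = 33622 - 8*√(149 + (-2)² + 77*4²) = 33622 - 8*√(149 + 4 + 77*16) = 33622 - 8*√(149 + 4 + 1232) = 33622 - 8*√1385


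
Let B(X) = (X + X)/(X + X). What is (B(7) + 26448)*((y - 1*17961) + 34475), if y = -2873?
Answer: 360790809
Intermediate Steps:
B(X) = 1 (B(X) = (2*X)/((2*X)) = (2*X)*(1/(2*X)) = 1)
(B(7) + 26448)*((y - 1*17961) + 34475) = (1 + 26448)*((-2873 - 1*17961) + 34475) = 26449*((-2873 - 17961) + 34475) = 26449*(-20834 + 34475) = 26449*13641 = 360790809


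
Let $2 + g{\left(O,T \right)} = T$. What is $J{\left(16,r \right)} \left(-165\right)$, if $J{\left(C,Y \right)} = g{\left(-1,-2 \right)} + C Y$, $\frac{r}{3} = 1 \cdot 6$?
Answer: $-46860$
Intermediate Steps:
$r = 18$ ($r = 3 \cdot 1 \cdot 6 = 3 \cdot 6 = 18$)
$g{\left(O,T \right)} = -2 + T$
$J{\left(C,Y \right)} = -4 + C Y$ ($J{\left(C,Y \right)} = \left(-2 - 2\right) + C Y = -4 + C Y$)
$J{\left(16,r \right)} \left(-165\right) = \left(-4 + 16 \cdot 18\right) \left(-165\right) = \left(-4 + 288\right) \left(-165\right) = 284 \left(-165\right) = -46860$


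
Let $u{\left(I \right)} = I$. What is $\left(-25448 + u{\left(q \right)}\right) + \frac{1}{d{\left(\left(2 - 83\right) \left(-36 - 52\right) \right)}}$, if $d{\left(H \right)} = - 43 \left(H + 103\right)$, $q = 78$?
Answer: $- \frac{7888370211}{310933} \approx -25370.0$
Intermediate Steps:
$d{\left(H \right)} = -4429 - 43 H$ ($d{\left(H \right)} = - 43 \left(103 + H\right) = -4429 - 43 H$)
$\left(-25448 + u{\left(q \right)}\right) + \frac{1}{d{\left(\left(2 - 83\right) \left(-36 - 52\right) \right)}} = \left(-25448 + 78\right) + \frac{1}{-4429 - 43 \left(2 - 83\right) \left(-36 - 52\right)} = -25370 + \frac{1}{-4429 - 43 \left(\left(-81\right) \left(-88\right)\right)} = -25370 + \frac{1}{-4429 - 306504} = -25370 + \frac{1}{-310933} = -25370 - \frac{1}{310933} = - \frac{7888370211}{310933}$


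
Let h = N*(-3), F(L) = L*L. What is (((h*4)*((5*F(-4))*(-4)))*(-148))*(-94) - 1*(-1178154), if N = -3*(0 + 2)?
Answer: -319354326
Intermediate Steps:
N = -6 (N = -3*2 = -6)
F(L) = L**2
h = 18 (h = -6*(-3) = 18)
(((h*4)*((5*F(-4))*(-4)))*(-148))*(-94) - 1*(-1178154) = (((18*4)*((5*(-4)**2)*(-4)))*(-148))*(-94) - 1*(-1178154) = ((72*((5*16)*(-4)))*(-148))*(-94) + 1178154 = ((72*(80*(-4)))*(-148))*(-94) + 1178154 = ((72*(-320))*(-148))*(-94) + 1178154 = -23040*(-148)*(-94) + 1178154 = 3409920*(-94) + 1178154 = -320532480 + 1178154 = -319354326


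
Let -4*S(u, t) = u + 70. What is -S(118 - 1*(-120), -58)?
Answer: 77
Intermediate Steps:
S(u, t) = -35/2 - u/4 (S(u, t) = -(u + 70)/4 = -(70 + u)/4 = -35/2 - u/4)
-S(118 - 1*(-120), -58) = -(-35/2 - (118 - 1*(-120))/4) = -(-35/2 - (118 + 120)/4) = -(-35/2 - ¼*238) = -(-35/2 - 119/2) = -1*(-77) = 77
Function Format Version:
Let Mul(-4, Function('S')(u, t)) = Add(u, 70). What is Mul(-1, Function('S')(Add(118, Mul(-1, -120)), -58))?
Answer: 77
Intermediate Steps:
Function('S')(u, t) = Add(Rational(-35, 2), Mul(Rational(-1, 4), u)) (Function('S')(u, t) = Mul(Rational(-1, 4), Add(u, 70)) = Mul(Rational(-1, 4), Add(70, u)) = Add(Rational(-35, 2), Mul(Rational(-1, 4), u)))
Mul(-1, Function('S')(Add(118, Mul(-1, -120)), -58)) = Mul(-1, Add(Rational(-35, 2), Mul(Rational(-1, 4), Add(118, Mul(-1, -120))))) = Mul(-1, Add(Rational(-35, 2), Mul(Rational(-1, 4), Add(118, 120)))) = Mul(-1, Add(Rational(-35, 2), Mul(Rational(-1, 4), 238))) = Mul(-1, Add(Rational(-35, 2), Rational(-119, 2))) = Mul(-1, -77) = 77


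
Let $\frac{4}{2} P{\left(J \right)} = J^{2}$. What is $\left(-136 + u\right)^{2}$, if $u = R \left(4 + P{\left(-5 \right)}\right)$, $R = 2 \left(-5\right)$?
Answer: $90601$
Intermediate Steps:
$R = -10$
$P{\left(J \right)} = \frac{J^{2}}{2}$
$u = -165$ ($u = - 10 \left(4 + \frac{\left(-5\right)^{2}}{2}\right) = - 10 \left(4 + \frac{1}{2} \cdot 25\right) = - 10 \left(4 + \frac{25}{2}\right) = \left(-10\right) \frac{33}{2} = -165$)
$\left(-136 + u\right)^{2} = \left(-136 - 165\right)^{2} = \left(-301\right)^{2} = 90601$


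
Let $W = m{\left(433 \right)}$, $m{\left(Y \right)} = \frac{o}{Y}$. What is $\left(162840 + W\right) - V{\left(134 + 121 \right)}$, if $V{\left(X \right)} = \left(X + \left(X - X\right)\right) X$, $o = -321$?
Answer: $\frac{42353574}{433} \approx 97814.0$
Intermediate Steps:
$m{\left(Y \right)} = - \frac{321}{Y}$
$W = - \frac{321}{433} \approx -0.74134$
$V{\left(X \right)} = X^{2}$ ($V{\left(X \right)} = \left(X + 0\right) X = X X = X^{2}$)
$\left(162840 + W\right) - V{\left(134 + 121 \right)} = \left(162840 - \frac{321}{433}\right) - \left(134 + 121\right)^{2} = \frac{70509399}{433} - 255^{2} = \frac{70509399}{433} - 65025 = \frac{42353574}{433}$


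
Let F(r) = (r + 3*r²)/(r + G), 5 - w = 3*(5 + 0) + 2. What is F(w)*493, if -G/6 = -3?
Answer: 34510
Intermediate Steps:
G = 18 (G = -6*(-3) = 18)
w = -12 (w = 5 - (3*(5 + 0) + 2) = 5 - (3*5 + 2) = 5 - (15 + 2) = 5 - 1*17 = 5 - 17 = -12)
F(r) = (r + 3*r²)/(18 + r) (F(r) = (r + 3*r²)/(r + 18) = (r + 3*r²)/(18 + r))
F(w)*493 = -12*(1 + 3*(-12))/(18 - 12)*493 = -12*(1 - 36)/6*493 = -12*⅙*(-35)*493 = 70*493 = 34510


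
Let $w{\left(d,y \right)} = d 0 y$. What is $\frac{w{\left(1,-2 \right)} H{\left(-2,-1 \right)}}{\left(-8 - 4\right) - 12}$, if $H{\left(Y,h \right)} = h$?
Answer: $0$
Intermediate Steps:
$w{\left(d,y \right)} = 0$ ($w{\left(d,y \right)} = 0 y = 0$)
$\frac{w{\left(1,-2 \right)} H{\left(-2,-1 \right)}}{\left(-8 - 4\right) - 12} = \frac{0 \left(-1\right)}{\left(-8 - 4\right) - 12} = \frac{0}{-12 - 12} = \frac{0}{-24} = 0 \left(- \frac{1}{24}\right) = 0$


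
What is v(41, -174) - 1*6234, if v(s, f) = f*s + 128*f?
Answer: -35640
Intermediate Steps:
v(s, f) = 128*f + f*s
v(41, -174) - 1*6234 = -174*(128 + 41) - 1*6234 = -174*169 - 6234 = -29406 - 6234 = -35640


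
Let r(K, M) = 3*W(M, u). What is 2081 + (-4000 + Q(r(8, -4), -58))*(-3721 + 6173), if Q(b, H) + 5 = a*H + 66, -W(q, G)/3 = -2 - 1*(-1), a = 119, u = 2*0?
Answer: -26580051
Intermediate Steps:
u = 0
W(q, G) = 3 (W(q, G) = -3*(-2 - 1*(-1)) = -3*(-2 + 1) = -3*(-1) = 3)
r(K, M) = 9 (r(K, M) = 3*3 = 9)
Q(b, H) = 61 + 119*H (Q(b, H) = -5 + (119*H + 66) = -5 + (66 + 119*H) = 61 + 119*H)
2081 + (-4000 + Q(r(8, -4), -58))*(-3721 + 6173) = 2081 + (-4000 + (61 + 119*(-58)))*(-3721 + 6173) = 2081 + (-4000 + (61 - 6902))*2452 = 2081 + (-4000 - 6841)*2452 = 2081 - 10841*2452 = 2081 - 26582132 = -26580051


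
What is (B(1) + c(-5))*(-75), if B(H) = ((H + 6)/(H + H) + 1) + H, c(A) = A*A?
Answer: -4575/2 ≈ -2287.5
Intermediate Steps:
c(A) = A²
B(H) = 1 + H + (6 + H)/(2*H) (B(H) = ((6 + H)/((2*H)) + 1) + H = ((6 + H)*(1/(2*H)) + 1) + H = ((6 + H)/(2*H) + 1) + H = (1 + (6 + H)/(2*H)) + H = 1 + H + (6 + H)/(2*H))
(B(1) + c(-5))*(-75) = ((3/2 + 1 + 3/1) + (-5)²)*(-75) = ((3/2 + 1 + 3*1) + 25)*(-75) = ((3/2 + 1 + 3) + 25)*(-75) = (11/2 + 25)*(-75) = (61/2)*(-75) = -4575/2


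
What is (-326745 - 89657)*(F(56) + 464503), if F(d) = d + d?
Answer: -193466615230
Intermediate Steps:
F(d) = 2*d
(-326745 - 89657)*(F(56) + 464503) = (-326745 - 89657)*(2*56 + 464503) = -416402*(112 + 464503) = -416402*464615 = -193466615230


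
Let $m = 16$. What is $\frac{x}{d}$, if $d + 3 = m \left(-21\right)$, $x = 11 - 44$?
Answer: $\frac{11}{113} \approx 0.097345$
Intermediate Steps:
$x = -33$ ($x = 11 - 44 = -33$)
$d = -339$ ($d = -3 + 16 \left(-21\right) = -3 - 336 = -339$)
$\frac{x}{d} = - \frac{33}{-339} = \left(-33\right) \left(- \frac{1}{339}\right) = \frac{11}{113}$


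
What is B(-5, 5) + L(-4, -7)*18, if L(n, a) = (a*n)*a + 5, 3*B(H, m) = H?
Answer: -10319/3 ≈ -3439.7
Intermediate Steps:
B(H, m) = H/3
L(n, a) = 5 + n*a² (L(n, a) = n*a² + 5 = 5 + n*a²)
B(-5, 5) + L(-4, -7)*18 = (⅓)*(-5) + (5 - 4*(-7)²)*18 = -5/3 + (5 - 4*49)*18 = -5/3 + (5 - 196)*18 = -5/3 - 191*18 = -5/3 - 3438 = -10319/3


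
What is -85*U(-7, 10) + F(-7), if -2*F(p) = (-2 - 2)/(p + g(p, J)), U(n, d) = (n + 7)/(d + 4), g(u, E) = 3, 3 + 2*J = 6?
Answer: -1/2 ≈ -0.50000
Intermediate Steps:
J = 3/2 (J = -3/2 + (1/2)*6 = -3/2 + 3 = 3/2 ≈ 1.5000)
U(n, d) = (7 + n)/(4 + d)
F(p) = 2/(3 + p) (F(p) = -(-2 - 2)/(2*(p + 3)) = -(-2)/(3 + p) = 2/(3 + p))
-85*U(-7, 10) + F(-7) = -85*(7 - 7)/(4 + 10) + 2/(3 - 7) = -85*0/14 + 2/(-4) = -85*0/14 + 2*(-1/4) = -85*0 - 1/2 = 0 - 1/2 = -1/2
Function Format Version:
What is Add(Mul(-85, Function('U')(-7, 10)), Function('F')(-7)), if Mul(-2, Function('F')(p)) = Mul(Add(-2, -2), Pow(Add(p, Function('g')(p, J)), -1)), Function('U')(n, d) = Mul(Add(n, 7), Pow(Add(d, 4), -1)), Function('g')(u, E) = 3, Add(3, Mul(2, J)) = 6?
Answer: Rational(-1, 2) ≈ -0.50000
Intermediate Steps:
J = Rational(3, 2) (J = Add(Rational(-3, 2), Mul(Rational(1, 2), 6)) = Add(Rational(-3, 2), 3) = Rational(3, 2) ≈ 1.5000)
Function('U')(n, d) = Mul(Pow(Add(4, d), -1), Add(7, n)) (Function('U')(n, d) = Mul(Add(7, n), Pow(Add(4, d), -1)) = Mul(Pow(Add(4, d), -1), Add(7, n)))
Function('F')(p) = Mul(2, Pow(Add(3, p), -1)) (Function('F')(p) = Mul(Rational(-1, 2), Mul(Add(-2, -2), Pow(Add(p, 3), -1))) = Mul(Rational(-1, 2), Mul(-4, Pow(Add(3, p), -1))) = Mul(2, Pow(Add(3, p), -1)))
Add(Mul(-85, Function('U')(-7, 10)), Function('F')(-7)) = Add(Mul(-85, Mul(Pow(Add(4, 10), -1), Add(7, -7))), Mul(2, Pow(Add(3, -7), -1))) = Add(Mul(-85, Mul(Pow(14, -1), 0)), Mul(2, Pow(-4, -1))) = Add(Mul(-85, Mul(Rational(1, 14), 0)), Mul(2, Rational(-1, 4))) = Add(Mul(-85, 0), Rational(-1, 2)) = Add(0, Rational(-1, 2)) = Rational(-1, 2)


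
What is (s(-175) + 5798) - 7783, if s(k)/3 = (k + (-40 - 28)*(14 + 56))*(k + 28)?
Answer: 2174350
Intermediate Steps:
s(k) = 3*(-4760 + k)*(28 + k) (s(k) = 3*((k + (-40 - 28)*(14 + 56))*(k + 28)) = 3*((k - 68*70)*(28 + k)) = 3*((k - 4760)*(28 + k)) = 3*((-4760 + k)*(28 + k)) = 3*(-4760 + k)*(28 + k))
(s(-175) + 5798) - 7783 = ((-399840 - 14196*(-175) + 3*(-175)²) + 5798) - 7783 = ((-399840 + 2484300 + 3*30625) + 5798) - 7783 = ((-399840 + 2484300 + 91875) + 5798) - 7783 = (2176335 + 5798) - 7783 = 2182133 - 7783 = 2174350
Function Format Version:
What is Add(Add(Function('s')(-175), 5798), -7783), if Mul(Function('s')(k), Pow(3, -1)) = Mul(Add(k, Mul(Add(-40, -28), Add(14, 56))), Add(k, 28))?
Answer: 2174350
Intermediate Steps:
Function('s')(k) = Mul(3, Add(-4760, k), Add(28, k)) (Function('s')(k) = Mul(3, Mul(Add(k, Mul(Add(-40, -28), Add(14, 56))), Add(k, 28))) = Mul(3, Mul(Add(k, Mul(-68, 70)), Add(28, k))) = Mul(3, Mul(Add(k, -4760), Add(28, k))) = Mul(3, Mul(Add(-4760, k), Add(28, k))) = Mul(3, Add(-4760, k), Add(28, k)))
Add(Add(Function('s')(-175), 5798), -7783) = Add(Add(Add(-399840, Mul(-14196, -175), Mul(3, Pow(-175, 2))), 5798), -7783) = Add(Add(Add(-399840, 2484300, Mul(3, 30625)), 5798), -7783) = Add(Add(Add(-399840, 2484300, 91875), 5798), -7783) = Add(Add(2176335, 5798), -7783) = Add(2182133, -7783) = 2174350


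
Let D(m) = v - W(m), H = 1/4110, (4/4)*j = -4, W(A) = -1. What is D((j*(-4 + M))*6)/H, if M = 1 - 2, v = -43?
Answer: -172620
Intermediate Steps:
j = -4
M = -1
H = 1/4110 ≈ 0.00024331
D(m) = -42 (D(m) = -43 - 1*(-1) = -43 + 1 = -42)
D((j*(-4 + M))*6)/H = -42/1/4110 = -42*4110 = -172620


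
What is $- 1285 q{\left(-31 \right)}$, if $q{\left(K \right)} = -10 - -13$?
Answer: $-3855$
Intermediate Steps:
$q{\left(K \right)} = 3$ ($q{\left(K \right)} = -10 + 13 = 3$)
$- 1285 q{\left(-31 \right)} = \left(-1285\right) 3 = -3855$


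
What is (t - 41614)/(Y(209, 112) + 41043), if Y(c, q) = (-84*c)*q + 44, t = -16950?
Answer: 58564/1925185 ≈ 0.030420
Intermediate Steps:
Y(c, q) = 44 - 84*c*q (Y(c, q) = -84*c*q + 44 = 44 - 84*c*q)
(t - 41614)/(Y(209, 112) + 41043) = (-16950 - 41614)/((44 - 84*209*112) + 41043) = -58564/((44 - 1966272) + 41043) = -58564/(-1966228 + 41043) = -58564/(-1925185) = -58564*(-1/1925185) = 58564/1925185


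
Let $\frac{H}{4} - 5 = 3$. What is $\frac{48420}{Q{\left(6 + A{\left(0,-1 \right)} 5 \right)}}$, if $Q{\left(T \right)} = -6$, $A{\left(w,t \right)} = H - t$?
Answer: $-8070$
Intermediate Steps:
$H = 32$ ($H = 20 + 4 \cdot 3 = 20 + 12 = 32$)
$A{\left(w,t \right)} = 32 - t$
$\frac{48420}{Q{\left(6 + A{\left(0,-1 \right)} 5 \right)}} = \frac{48420}{-6} = 48420 \left(- \frac{1}{6}\right) = -8070$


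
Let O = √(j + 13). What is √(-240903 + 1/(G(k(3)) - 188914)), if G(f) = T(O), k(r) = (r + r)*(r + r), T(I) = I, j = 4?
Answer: √(-45509949343 + 240903*√17)/√(188914 - √17) ≈ 490.82*I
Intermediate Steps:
O = √17 (O = √(4 + 13) = √17 ≈ 4.1231)
k(r) = 4*r² (k(r) = (2*r)*(2*r) = 4*r²)
G(f) = √17
√(-240903 + 1/(G(k(3)) - 188914)) = √(-240903 + 1/(√17 - 188914)) = √(-240903 + 1/(-188914 + √17))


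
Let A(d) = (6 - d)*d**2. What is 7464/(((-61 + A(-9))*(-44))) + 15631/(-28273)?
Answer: -4442/6347 ≈ -0.69986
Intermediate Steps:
A(d) = d**2*(6 - d)
7464/(((-61 + A(-9))*(-44))) + 15631/(-28273) = 7464/(((-61 + (-9)**2*(6 - 1*(-9)))*(-44))) + 15631/(-28273) = 7464/(((-61 + 81*(6 + 9))*(-44))) + 15631*(-1/28273) = 7464/(((-61 + 81*15)*(-44))) - 319/577 = 7464/(((-61 + 1215)*(-44))) - 319/577 = 7464/((1154*(-44))) - 319/577 = 7464/(-50776) - 319/577 = 7464*(-1/50776) - 319/577 = -933/6347 - 319/577 = -4442/6347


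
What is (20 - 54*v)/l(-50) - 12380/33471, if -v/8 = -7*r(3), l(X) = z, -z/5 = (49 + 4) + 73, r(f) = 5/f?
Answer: 593426/78099 ≈ 7.5984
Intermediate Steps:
z = -630 (z = -5*((49 + 4) + 73) = -5*(53 + 73) = -5*126 = -630)
l(X) = -630
v = 280/3 (v = -(-56)*5/3 = -8*(-35/3) = 280/3 ≈ 93.333)
(20 - 54*v)/l(-50) - 12380/33471 = (20 - 54*280/3)/(-630) - 12380/33471 = (20 - 5040)*(-1/630) - 12380*1/33471 = -5020*(-1/630) - 12380/33471 = 502/63 - 12380/33471 = 593426/78099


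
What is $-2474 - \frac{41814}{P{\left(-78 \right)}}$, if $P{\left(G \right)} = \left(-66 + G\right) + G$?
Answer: $- \frac{84569}{37} \approx -2285.6$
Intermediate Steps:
$P{\left(G \right)} = -66 + 2 G$
$-2474 - \frac{41814}{P{\left(-78 \right)}} = -2474 - \frac{41814}{-66 + 2 \left(-78\right)} = -2474 - \frac{41814}{-66 - 156} = -2474 - \frac{41814}{-222} = -2474 - 41814 \left(- \frac{1}{222}\right) = -2474 - - \frac{6969}{37} = -2474 + \frac{6969}{37} = - \frac{84569}{37}$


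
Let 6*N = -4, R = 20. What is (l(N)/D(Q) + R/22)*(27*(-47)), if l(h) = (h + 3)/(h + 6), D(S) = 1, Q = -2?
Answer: -300753/176 ≈ -1708.8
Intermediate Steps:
N = -2/3 (N = (1/6)*(-4) = -2/3 ≈ -0.66667)
l(h) = (3 + h)/(6 + h)
(l(N)/D(Q) + R/22)*(27*(-47)) = (((3 - 2/3)/(6 - 2/3))/1 + 20/22)*(27*(-47)) = (((7/3)/(16/3))*1 + 20*(1/22))*(-1269) = (((3/16)*(7/3))*1 + 10/11)*(-1269) = ((7/16)*1 + 10/11)*(-1269) = (7/16 + 10/11)*(-1269) = (237/176)*(-1269) = -300753/176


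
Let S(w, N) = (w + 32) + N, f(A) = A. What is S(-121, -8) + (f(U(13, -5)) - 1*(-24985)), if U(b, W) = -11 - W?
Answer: 24882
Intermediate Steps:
S(w, N) = 32 + N + w (S(w, N) = (32 + w) + N = 32 + N + w)
S(-121, -8) + (f(U(13, -5)) - 1*(-24985)) = (32 - 8 - 121) + ((-11 - 1*(-5)) - 1*(-24985)) = -97 + ((-11 + 5) + 24985) = -97 + (-6 + 24985) = -97 + 24979 = 24882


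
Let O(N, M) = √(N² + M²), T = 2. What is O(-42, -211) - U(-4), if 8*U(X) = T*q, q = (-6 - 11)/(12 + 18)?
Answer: 17/120 + √46285 ≈ 215.28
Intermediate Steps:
q = -17/30 ≈ -0.56667
O(N, M) = √(M² + N²)
U(X) = -17/120 (U(X) = (2*(-17/30))/8 = (⅛)*(-17/15) = -17/120)
O(-42, -211) - U(-4) = √((-211)² + (-42)²) - 1*(-17/120) = √(44521 + 1764) + 17/120 = √46285 + 17/120 = 17/120 + √46285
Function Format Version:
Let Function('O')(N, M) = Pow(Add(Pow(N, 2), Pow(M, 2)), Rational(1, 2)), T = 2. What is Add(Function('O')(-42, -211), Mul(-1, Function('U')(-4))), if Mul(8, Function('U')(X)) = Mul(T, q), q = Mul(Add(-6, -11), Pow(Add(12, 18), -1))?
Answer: Add(Rational(17, 120), Pow(46285, Rational(1, 2))) ≈ 215.28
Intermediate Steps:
q = Rational(-17, 30) (q = Mul(-17, Pow(30, -1)) = Mul(-17, Rational(1, 30)) = Rational(-17, 30) ≈ -0.56667)
Function('O')(N, M) = Pow(Add(Pow(M, 2), Pow(N, 2)), Rational(1, 2))
Function('U')(X) = Rational(-17, 120) (Function('U')(X) = Mul(Rational(1, 8), Mul(2, Rational(-17, 30))) = Mul(Rational(1, 8), Rational(-17, 15)) = Rational(-17, 120))
Add(Function('O')(-42, -211), Mul(-1, Function('U')(-4))) = Add(Pow(Add(Pow(-211, 2), Pow(-42, 2)), Rational(1, 2)), Mul(-1, Rational(-17, 120))) = Add(Pow(Add(44521, 1764), Rational(1, 2)), Rational(17, 120)) = Add(Pow(46285, Rational(1, 2)), Rational(17, 120)) = Add(Rational(17, 120), Pow(46285, Rational(1, 2)))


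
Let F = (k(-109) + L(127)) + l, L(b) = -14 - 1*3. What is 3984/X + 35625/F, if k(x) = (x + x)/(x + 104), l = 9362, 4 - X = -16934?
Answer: 534017027/132520089 ≈ 4.0297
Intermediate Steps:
X = 16938 (X = 4 - 1*(-16934) = 4 + 16934 = 16938)
L(b) = -17 (L(b) = -14 - 3 = -17)
k(x) = 2*x/(104 + x) (k(x) = (2*x)/(104 + x) = 2*x/(104 + x))
F = 46943/5 (F = (2*(-109)/(104 - 109) - 17) + 9362 = (2*(-109)/(-5) - 17) + 9362 = (2*(-109)*(-1/5) - 17) + 9362 = (218/5 - 17) + 9362 = 133/5 + 9362 = 46943/5 ≈ 9388.6)
3984/X + 35625/F = 3984/16938 + 35625/(46943/5) = 3984*(1/16938) + 35625*(5/46943) = 664/2823 + 178125/46943 = 534017027/132520089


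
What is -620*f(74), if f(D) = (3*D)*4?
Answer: -550560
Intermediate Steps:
f(D) = 12*D
-620*f(74) = -7440*74 = -620*888 = -550560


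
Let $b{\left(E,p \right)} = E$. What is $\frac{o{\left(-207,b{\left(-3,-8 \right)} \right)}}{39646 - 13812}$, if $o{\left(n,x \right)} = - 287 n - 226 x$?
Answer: $\frac{60087}{25834} \approx 2.3259$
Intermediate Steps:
$\frac{o{\left(-207,b{\left(-3,-8 \right)} \right)}}{39646 - 13812} = \frac{\left(-287\right) \left(-207\right) - -678}{39646 - 13812} = \frac{59409 + 678}{39646 - 13812} = \frac{60087}{25834}$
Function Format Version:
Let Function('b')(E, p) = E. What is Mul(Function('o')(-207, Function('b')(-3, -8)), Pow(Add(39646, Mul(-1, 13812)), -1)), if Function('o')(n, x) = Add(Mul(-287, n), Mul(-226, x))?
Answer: Rational(60087, 25834) ≈ 2.3259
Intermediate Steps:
Mul(Function('o')(-207, Function('b')(-3, -8)), Pow(Add(39646, Mul(-1, 13812)), -1)) = Mul(Add(Mul(-287, -207), Mul(-226, -3)), Pow(Add(39646, Mul(-1, 13812)), -1)) = Mul(Add(59409, 678), Pow(Add(39646, -13812), -1)) = Mul(60087, Pow(25834, -1)) = Mul(60087, Rational(1, 25834)) = Rational(60087, 25834)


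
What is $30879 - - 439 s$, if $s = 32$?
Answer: $44927$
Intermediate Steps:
$30879 - - 439 s = 30879 - \left(-439\right) 32 = 30879 - -14048 = 30879 + 14048 = 44927$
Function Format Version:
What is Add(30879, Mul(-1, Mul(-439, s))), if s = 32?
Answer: 44927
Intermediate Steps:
Add(30879, Mul(-1, Mul(-439, s))) = Add(30879, Mul(-1, Mul(-439, 32))) = Add(30879, Mul(-1, -14048)) = Add(30879, 14048) = 44927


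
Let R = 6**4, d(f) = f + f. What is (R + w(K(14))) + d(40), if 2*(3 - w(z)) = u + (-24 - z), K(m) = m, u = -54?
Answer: 1425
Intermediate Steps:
d(f) = 2*f
w(z) = 42 + z/2 (w(z) = 3 - (-54 + (-24 - z))/2 = 3 - (-78 - z)/2 = 3 + (39 + z/2) = 42 + z/2)
R = 1296
(R + w(K(14))) + d(40) = (1296 + (42 + (1/2)*14)) + 2*40 = (1296 + (42 + 7)) + 80 = (1296 + 49) + 80 = 1345 + 80 = 1425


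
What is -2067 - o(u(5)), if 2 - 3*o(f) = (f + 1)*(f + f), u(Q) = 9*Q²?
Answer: 95497/3 ≈ 31832.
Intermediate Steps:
o(f) = ⅔ - 2*f*(1 + f)/3 (o(f) = ⅔ - (f + 1)*(f + f)/3 = ⅔ - (1 + f)*2*f/3 = ⅔ - 2*f*(1 + f)/3)
-2067 - o(u(5)) = -2067 - (⅔ - 6*5² - 2*(9*5²)²/3) = -2067 - (⅔ - 6*25 - 2*(9*25)²/3) = -2067 - (⅔ - ⅔*225 - ⅔*225²) = -2067 - (⅔ - 150 - ⅔*50625) = -2067 - (⅔ - 150 - 33750) = -2067 - 1*(-101698/3) = -2067 + 101698/3 = 95497/3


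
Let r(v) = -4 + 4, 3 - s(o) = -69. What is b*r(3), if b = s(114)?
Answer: 0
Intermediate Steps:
s(o) = 72 (s(o) = 3 - 1*(-69) = 3 + 69 = 72)
b = 72
r(v) = 0
b*r(3) = 72*0 = 0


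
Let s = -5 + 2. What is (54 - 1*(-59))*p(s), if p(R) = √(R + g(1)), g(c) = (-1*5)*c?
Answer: 226*I*√2 ≈ 319.61*I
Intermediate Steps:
g(c) = -5*c
s = -3
p(R) = √(-5 + R) (p(R) = √(R - 5*1) = √(R - 5) = √(-5 + R))
(54 - 1*(-59))*p(s) = (54 - 1*(-59))*√(-5 - 3) = (54 + 59)*√(-8) = 113*(2*I*√2) = 226*I*√2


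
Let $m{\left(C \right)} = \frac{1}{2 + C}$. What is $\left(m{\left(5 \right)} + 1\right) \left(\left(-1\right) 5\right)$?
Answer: $- \frac{40}{7} \approx -5.7143$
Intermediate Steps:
$\left(m{\left(5 \right)} + 1\right) \left(\left(-1\right) 5\right) = \left(\frac{1}{2 + 5} + 1\right) \left(\left(-1\right) 5\right) = \left(\frac{1}{7} + 1\right) \left(-5\right) = \frac{8}{7} \left(-5\right) = - \frac{40}{7}$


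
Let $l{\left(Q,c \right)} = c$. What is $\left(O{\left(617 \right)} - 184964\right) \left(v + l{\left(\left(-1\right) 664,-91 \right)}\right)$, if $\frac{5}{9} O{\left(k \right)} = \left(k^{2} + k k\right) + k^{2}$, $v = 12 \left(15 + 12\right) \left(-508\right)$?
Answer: $- \frac{1540409045789}{5} \approx -3.0808 \cdot 10^{11}$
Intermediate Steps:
$v = -164592$ ($v = 12 \cdot 27 \left(-508\right) = 324 \left(-508\right) = -164592$)
$O{\left(k \right)} = \frac{27 k^{2}}{5}$ ($O{\left(k \right)} = \frac{9 \left(\left(k^{2} + k k\right) + k^{2}\right)}{5} = \frac{9 \left(\left(k^{2} + k^{2}\right) + k^{2}\right)}{5} = \frac{9 \left(2 k^{2} + k^{2}\right)}{5} = \frac{9 \cdot 3 k^{2}}{5} = \frac{27 k^{2}}{5}$)
$\left(O{\left(617 \right)} - 184964\right) \left(v + l{\left(\left(-1\right) 664,-91 \right)}\right) = \left(\frac{27 \cdot 617^{2}}{5} - 184964\right) \left(-164592 - 91\right) = \left(\frac{27}{5} \cdot 380689 - 184964\right) \left(-164683\right) = \left(\frac{10278603}{5} - 184964\right) \left(-164683\right) = \frac{9353783}{5} \left(-164683\right) = - \frac{1540409045789}{5}$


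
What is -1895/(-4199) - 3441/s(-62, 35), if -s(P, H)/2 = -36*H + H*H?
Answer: -14316109/293930 ≈ -48.706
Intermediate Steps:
s(P, H) = -2*H**2 + 72*H (s(P, H) = -2*(-36*H + H*H) = -2*(-36*H + H**2) = -2*(H**2 - 36*H) = -2*H**2 + 72*H)
-1895/(-4199) - 3441/s(-62, 35) = -1895/(-4199) - 3441*1/(70*(36 - 1*35)) = -1895*(-1/4199) - 3441*1/(70*(36 - 35)) = 1895/4199 - 3441/(2*35*1) = 1895/4199 - 3441/70 = -14316109/293930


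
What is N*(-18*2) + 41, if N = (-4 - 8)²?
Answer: -5143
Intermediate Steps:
N = 144 (N = (-12)² = 144)
N*(-18*2) + 41 = 144*(-18*2) + 41 = 144*(-36) + 41 = -5184 + 41 = -5143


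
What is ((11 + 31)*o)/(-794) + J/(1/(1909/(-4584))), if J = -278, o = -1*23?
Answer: 106451383/909924 ≈ 116.99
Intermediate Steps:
o = -23
((11 + 31)*o)/(-794) + J/(1/(1909/(-4584))) = ((11 + 31)*(-23))/(-794) - 278*1909/(-4584) = (42*(-23))*(-1/794) - 278*1909*(-1/4584) = -966*(-1/794) - 278/(1/(-1909/4584)) = 483/397 - 278/(-4584/1909) = 483/397 - 278*(-1909/4584) = 483/397 + 265351/2292 = 106451383/909924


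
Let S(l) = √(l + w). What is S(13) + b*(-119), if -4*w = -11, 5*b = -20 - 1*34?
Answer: 6426/5 + 3*√7/2 ≈ 1289.2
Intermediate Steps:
b = -54/5 (b = (-20 - 1*34)/5 = (-20 - 34)/5 = (⅕)*(-54) = -54/5 ≈ -10.800)
w = 11/4 (w = -¼*(-11) = 11/4 ≈ 2.7500)
S(l) = √(11/4 + l) (S(l) = √(l + 11/4) = √(11/4 + l))
S(13) + b*(-119) = √(11 + 4*13)/2 - 54/5*(-119) = √(11 + 52)/2 + 6426/5 = √63/2 + 6426/5 = (3*√7)/2 + 6426/5 = 3*√7/2 + 6426/5 = 6426/5 + 3*√7/2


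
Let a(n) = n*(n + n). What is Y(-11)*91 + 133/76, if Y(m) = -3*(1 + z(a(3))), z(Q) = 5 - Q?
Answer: 13111/4 ≈ 3277.8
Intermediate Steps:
a(n) = 2*n² (a(n) = n*(2*n) = 2*n²)
Y(m) = 36 (Y(m) = -3*(1 + (5 - 2*3²)) = -3*(1 + (5 - 2*9)) = -3*(1 + (5 - 1*18)) = -3*(1 + (5 - 18)) = -3*(1 - 13) = -3*(-12) = 36)
Y(-11)*91 + 133/76 = 36*91 + 133/76 = 3276 + 133*(1/76) = 3276 + 7/4 = 13111/4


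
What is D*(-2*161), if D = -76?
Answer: 24472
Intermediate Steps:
D*(-2*161) = -(-152)*161 = -76*(-322) = 24472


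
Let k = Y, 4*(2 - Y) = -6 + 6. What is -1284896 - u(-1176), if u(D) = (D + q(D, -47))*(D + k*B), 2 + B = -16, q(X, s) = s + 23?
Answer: -2739296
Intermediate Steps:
q(X, s) = 23 + s
B = -18 (B = -2 - 16 = -18)
Y = 2 (Y = 2 - (-6 + 6)/4 = 2 - ¼*0 = 2 + 0 = 2)
k = 2
u(D) = (-36 + D)*(-24 + D) (u(D) = (D + (23 - 47))*(D + 2*(-18)) = (D - 24)*(D - 36) = (-24 + D)*(-36 + D) = (-36 + D)*(-24 + D))
-1284896 - u(-1176) = -1284896 - (864 + (-1176)² - 60*(-1176)) = -1284896 - (864 + 1382976 + 70560) = -1284896 - 1*1454400 = -1284896 - 1454400 = -2739296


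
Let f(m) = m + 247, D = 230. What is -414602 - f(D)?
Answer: -415079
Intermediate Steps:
f(m) = 247 + m
-414602 - f(D) = -414602 - (247 + 230) = -414602 - 1*477 = -414602 - 477 = -415079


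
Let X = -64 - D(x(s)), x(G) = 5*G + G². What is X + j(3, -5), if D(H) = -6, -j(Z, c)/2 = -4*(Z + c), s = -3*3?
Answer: -74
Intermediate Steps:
s = -9
j(Z, c) = 8*Z + 8*c (j(Z, c) = -(-8)*(Z + c) = -2*(-4*Z - 4*c) = 8*Z + 8*c)
x(G) = G² + 5*G
X = -58 (X = -64 - 1*(-6) = -64 + 6 = -58)
X + j(3, -5) = -58 + (8*3 + 8*(-5)) = -58 + (24 - 40) = -58 - 16 = -74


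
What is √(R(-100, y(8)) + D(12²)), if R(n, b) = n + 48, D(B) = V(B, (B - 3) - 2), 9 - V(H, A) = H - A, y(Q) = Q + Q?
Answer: 4*I*√3 ≈ 6.9282*I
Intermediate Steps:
y(Q) = 2*Q
V(H, A) = 9 + A - H (V(H, A) = 9 - (H - A) = 9 + (A - H) = 9 + A - H)
D(B) = 4 (D(B) = 9 + ((B - 3) - 2) - B = 9 + ((-3 + B) - 2) - B = 9 + (-5 + B) - B = 4)
R(n, b) = 48 + n
√(R(-100, y(8)) + D(12²)) = √((48 - 100) + 4) = √(-52 + 4) = √(-48) = 4*I*√3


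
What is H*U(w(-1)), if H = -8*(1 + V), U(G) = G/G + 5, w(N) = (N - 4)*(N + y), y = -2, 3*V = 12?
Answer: -240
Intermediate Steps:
V = 4 (V = (1/3)*12 = 4)
w(N) = (-4 + N)*(-2 + N) (w(N) = (N - 4)*(N - 2) = (-4 + N)*(-2 + N))
U(G) = 6 (U(G) = 1 + 5 = 6)
H = -40 (H = -8*(1 + 4) = -8*5 = -40)
H*U(w(-1)) = -40*6 = -240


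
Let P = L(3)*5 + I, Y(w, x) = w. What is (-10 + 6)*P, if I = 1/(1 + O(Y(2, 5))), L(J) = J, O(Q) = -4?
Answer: -176/3 ≈ -58.667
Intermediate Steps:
I = -1/3 (I = 1/(1 - 4) = 1/(-3) = -1/3 ≈ -0.33333)
P = 44/3 (P = 3*5 - 1/3 = 15 - 1/3 = 44/3 ≈ 14.667)
(-10 + 6)*P = (-10 + 6)*(44/3) = -4*44/3 = -176/3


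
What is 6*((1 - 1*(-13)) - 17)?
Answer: -18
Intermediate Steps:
6*((1 - 1*(-13)) - 17) = 6*((1 + 13) - 17) = 6*(14 - 17) = 6*(-3) = -18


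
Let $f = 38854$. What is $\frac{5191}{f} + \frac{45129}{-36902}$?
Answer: $- \frac{390470971}{358447577} \approx -1.0893$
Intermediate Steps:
$\frac{5191}{f} + \frac{45129}{-36902} = \frac{5191}{38854} + \frac{45129}{-36902} = 5191 \cdot \frac{1}{38854} + 45129 \left(- \frac{1}{36902}\right) = \frac{5191}{38854} - \frac{45129}{36902} = - \frac{390470971}{358447577}$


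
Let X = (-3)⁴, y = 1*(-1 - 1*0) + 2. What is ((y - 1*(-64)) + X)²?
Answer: 21316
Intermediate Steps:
y = 1 (y = 1*(-1 + 0) + 2 = 1*(-1) + 2 = -1 + 2 = 1)
X = 81
((y - 1*(-64)) + X)² = ((1 - 1*(-64)) + 81)² = ((1 + 64) + 81)² = (65 + 81)² = 146² = 21316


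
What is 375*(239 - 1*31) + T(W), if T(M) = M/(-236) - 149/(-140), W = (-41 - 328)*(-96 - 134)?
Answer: 641318341/8260 ≈ 77642.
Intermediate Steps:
W = 84870 (W = -369*(-230) = 84870)
T(M) = 149/140 - M/236 (T(M) = M*(-1/236) - 149*(-1/140) = -M/236 + 149/140 = 149/140 - M/236)
375*(239 - 1*31) + T(W) = 375*(239 - 1*31) + (149/140 - 1/236*84870) = 375*(239 - 31) + (149/140 - 42435/118) = 375*208 - 2961659/8260 = 78000 - 2961659/8260 = 641318341/8260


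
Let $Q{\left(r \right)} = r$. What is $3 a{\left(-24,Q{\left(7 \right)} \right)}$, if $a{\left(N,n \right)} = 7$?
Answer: $21$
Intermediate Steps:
$3 a{\left(-24,Q{\left(7 \right)} \right)} = 3 \cdot 7 = 21$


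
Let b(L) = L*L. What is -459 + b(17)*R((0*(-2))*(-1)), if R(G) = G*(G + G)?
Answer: -459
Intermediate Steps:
R(G) = 2*G**2 (R(G) = G*(2*G) = 2*G**2)
b(L) = L**2
-459 + b(17)*R((0*(-2))*(-1)) = -459 + 17**2*(2*((0*(-2))*(-1))**2) = -459 + 289*(2*(0*(-1))**2) = -459 + 289*(2*0**2) = -459 + 289*(2*0) = -459 + 289*0 = -459 + 0 = -459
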